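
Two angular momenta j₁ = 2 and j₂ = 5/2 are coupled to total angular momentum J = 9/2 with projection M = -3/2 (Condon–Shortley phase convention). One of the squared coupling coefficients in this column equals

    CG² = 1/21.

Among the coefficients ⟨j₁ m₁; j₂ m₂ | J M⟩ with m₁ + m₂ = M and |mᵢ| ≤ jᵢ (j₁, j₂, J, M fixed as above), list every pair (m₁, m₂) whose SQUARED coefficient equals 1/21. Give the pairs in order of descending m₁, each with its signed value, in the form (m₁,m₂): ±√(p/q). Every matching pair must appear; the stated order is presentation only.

(1,-5/2): +√(1/21)

Admissible pairs with m₁+m₂ = M = -3/2: (-2,1/2), (-1,-1/2), (0,-3/2), (1,-5/2)
  (m₁,m₂)=(1,-5/2): CG² = 1/21, CG = +√(1/21)   ← matches the target
  (m₁,m₂)=(0,-3/2): CG² = 5/14, CG = +√(5/14)
  (m₁,m₂)=(-1,-1/2): CG² = 10/21, CG = +√(10/21)
  (m₁,m₂)=(-2,1/2): CG² = 5/42, CG = +√(5/42)
Pairs with CG² = 1/21: (1,-5/2): +√(1/21)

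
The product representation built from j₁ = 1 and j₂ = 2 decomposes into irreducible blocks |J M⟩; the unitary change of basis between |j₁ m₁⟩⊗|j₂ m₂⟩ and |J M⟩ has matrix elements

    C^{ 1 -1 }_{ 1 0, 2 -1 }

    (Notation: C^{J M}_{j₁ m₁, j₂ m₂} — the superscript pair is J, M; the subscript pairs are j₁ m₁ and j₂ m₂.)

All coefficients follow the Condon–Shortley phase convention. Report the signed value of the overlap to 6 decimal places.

−√(3/10) ≈ -0.547723

√[3·2!0!2!/5! · 1!1!1!3!0!2!] = √(6/5)
  +(−1)^1/∏(1,1,0,0,0,2)! = -1/2  (running -1/2)
⟨..|..⟩ = √(6/5)·(-1/2) = -0.547723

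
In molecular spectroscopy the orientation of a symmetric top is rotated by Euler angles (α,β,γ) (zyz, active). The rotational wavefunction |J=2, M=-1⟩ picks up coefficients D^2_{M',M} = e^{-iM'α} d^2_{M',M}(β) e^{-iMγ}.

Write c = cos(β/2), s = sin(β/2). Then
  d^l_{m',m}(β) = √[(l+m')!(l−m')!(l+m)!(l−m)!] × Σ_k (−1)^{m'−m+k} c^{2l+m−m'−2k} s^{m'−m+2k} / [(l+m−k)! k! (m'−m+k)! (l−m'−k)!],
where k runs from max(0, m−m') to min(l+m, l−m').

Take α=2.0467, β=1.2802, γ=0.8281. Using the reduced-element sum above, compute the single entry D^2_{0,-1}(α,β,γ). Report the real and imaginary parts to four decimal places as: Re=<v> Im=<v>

D^2_{0,-1}(2.0467,1.2802,0.8281) = e^{-i·0·2.0467}·d^2_{0,-1}(1.2802)·e^{-i·-1·0.8281}. Compute d first:
Half-angle: c=0.802036, s=0.597276. N=√(2·2·1·6)=4.898979
k: max(0,(-1)−(0))=0 … min(2+(-1),2−(0))=1
  k=0: (−1)^1·4.8990/(2)·0.8020^3·0.5973^1 = -0.754800
  k=1: (−1)^2·4.8990/(2)·0.8020^1·0.5973^3 = +0.418595
d^2_{0,-1}(1.2802) = -0.754800 +0.418595 = -0.336205
Phases: e^{-i·(0)·2.0467}=+1.000000+0.000000i, e^{-i·(-1)·0.8281}=+0.676277+0.736648i ⇒ D=-0.227368-0.247665i

Re=-0.2274 Im=-0.2477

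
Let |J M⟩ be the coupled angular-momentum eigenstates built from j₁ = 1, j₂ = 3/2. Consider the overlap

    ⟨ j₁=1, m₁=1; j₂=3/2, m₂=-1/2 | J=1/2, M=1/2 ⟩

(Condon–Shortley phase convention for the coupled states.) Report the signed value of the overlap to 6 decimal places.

+√(1/6) ≈ +0.408248

j₁+j₂−J=2  J+j₁−j₂=0  J−j₁+j₂=1  j₁+j₂+J+1=4
(j₁±m₁, j₂±m₂, J±M) = (2,0,1,2,1,0)
P² = 2/3
sum k=0..0:
  [0] +1/2 = 1/2
S = 1/2
C² = P²·S² = 1/6 ; C = +0.408248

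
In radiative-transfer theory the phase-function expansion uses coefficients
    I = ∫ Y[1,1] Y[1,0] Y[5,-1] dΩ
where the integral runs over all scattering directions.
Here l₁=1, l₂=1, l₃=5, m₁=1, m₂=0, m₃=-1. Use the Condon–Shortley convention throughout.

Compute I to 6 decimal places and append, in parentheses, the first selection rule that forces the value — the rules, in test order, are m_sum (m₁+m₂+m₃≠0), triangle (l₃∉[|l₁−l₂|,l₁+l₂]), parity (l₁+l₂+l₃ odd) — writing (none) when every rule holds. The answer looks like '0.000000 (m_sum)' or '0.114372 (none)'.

0.000000 (triangle)

triangle: need 0≤l₃≤2, have 5; I=0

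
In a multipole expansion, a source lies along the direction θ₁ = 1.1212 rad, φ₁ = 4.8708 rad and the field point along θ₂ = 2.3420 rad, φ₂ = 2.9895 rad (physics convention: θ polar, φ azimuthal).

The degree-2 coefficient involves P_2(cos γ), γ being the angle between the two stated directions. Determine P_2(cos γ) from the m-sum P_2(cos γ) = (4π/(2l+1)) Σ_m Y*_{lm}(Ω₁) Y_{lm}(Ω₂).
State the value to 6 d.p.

Term-by-term m-sum for l=2 (normalisation 4π/5 = 2.513274):
  term(m=-2) = -0.050612-0.036209i   from Y*(Ω₁)=-0.297722-0.097613i, Y(Ω₂)=+0.189501+0.059490i
  term(m=-1) = +0.035674-0.111173i   from Y*(Ω₁)=+0.047701-0.298599i, Y(Ω₂)=+0.381661+0.058500i
  term(m=+0) = -0.019718-0.000000i   from Y*(Ω₁)=-0.136679-0.000000i, Y(Ω₂)=+0.144267+0.000000i
  term(m=+1) = +0.035674+0.111173i   from Y*(Ω₁)=-0.047701-0.298599i, Y(Ω₂)=-0.381661+0.058500i
  term(m=+2) = -0.050612+0.036209i   from Y*(Ω₁)=-0.297722+0.097613i, Y(Ω₂)=+0.189501-0.059490i
Accumulated sum -0.049594-0.000000i; after 4π/(2l+1) scaling, -0.124644-0.000000i ⇒ P_2 = -0.124644

-0.124644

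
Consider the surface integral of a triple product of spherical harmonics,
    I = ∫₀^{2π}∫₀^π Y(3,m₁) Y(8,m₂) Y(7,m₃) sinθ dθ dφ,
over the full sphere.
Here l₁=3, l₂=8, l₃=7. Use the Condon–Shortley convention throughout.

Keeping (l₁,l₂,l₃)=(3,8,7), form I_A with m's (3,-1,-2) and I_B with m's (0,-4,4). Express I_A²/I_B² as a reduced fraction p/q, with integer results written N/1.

Shared (l₁,l₂,l₃)=(3,8,7): N and (l;000)² cancel in I_A²/I_B².
A: Δ = 4!·2!·12!/19! = 1/5290740; Racah Σ t=0..0: t=0:+1/29030400 = 1/29030400; ⇒ 3j(3 8 7; 3 -1 -2)² = 54/4199, sgn -1
B: Δ = 4!·2!·12!/19! = 1/5290740; Racah Σ t=1..3: t=1:−1/26127360 t=2:+1/29030400 t=3:−1/479001600 = -17/2874009600; ⇒ 3j(3 8 7; 0 -4 4)² = 17/25935, sgn +1
I_A²/I_B² = (54/4199)/(17/25935) = 5670/289

5670/289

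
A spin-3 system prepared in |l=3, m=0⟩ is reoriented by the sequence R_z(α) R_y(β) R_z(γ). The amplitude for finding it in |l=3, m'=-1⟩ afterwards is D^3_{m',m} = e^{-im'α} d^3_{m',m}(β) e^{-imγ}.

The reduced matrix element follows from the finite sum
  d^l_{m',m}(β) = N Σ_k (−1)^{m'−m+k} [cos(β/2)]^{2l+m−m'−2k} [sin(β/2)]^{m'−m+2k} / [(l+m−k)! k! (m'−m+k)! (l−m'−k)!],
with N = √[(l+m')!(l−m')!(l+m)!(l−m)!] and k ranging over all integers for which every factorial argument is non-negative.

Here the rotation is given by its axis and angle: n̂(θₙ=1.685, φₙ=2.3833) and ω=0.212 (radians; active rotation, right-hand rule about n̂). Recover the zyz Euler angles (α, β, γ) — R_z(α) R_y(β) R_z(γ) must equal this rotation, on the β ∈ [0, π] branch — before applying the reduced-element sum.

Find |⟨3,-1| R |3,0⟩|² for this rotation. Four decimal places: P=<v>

P=0.1172

Axis–angle → zyz. n̂ = (sinθₙcosφₙ, sinθₙsinφₙ, cosθₙ) = (-0.721282, +0.683203, -0.113956), ω = 0.2120.
R = I cosω + sinω [n̂]ₓ + (1−cosω) n̂n̂ᵀ gives
  R = [+0.989259, +0.012946, +0.145597; -0.035010, +0.988062, +0.150026; -0.141916, -0.153512, +0.977903]
β = atan2(√(R₁₃²+R₂₃²), R₃₃) = 0.210614; α = atan2(R₂₃, R₁₃) mod 2π = 0.800380; γ = atan2(R₃₂, −R₃₁) mod 2π = 5.458557
D^3_{-1,0}(0.8004,0.2106,5.4586) = e^{-i·-1·0.8004}·d^3_{-1,0}(0.2106)·e^{-i·0·5.4586}. Compute d first:
Half-angle: c=0.994460, s=0.105112. N=√(2·24·6·6)=41.569219
k: max(0,(0)−(-1))=1 … min(3+(0),3−(-1))=3
  k=1: (−1)^0·41.5692/(12)·0.9945^5·0.1051^1 = +0.354146
  k=2: (−1)^1·41.5692/(4)·0.9945^3·0.1051^3 = -0.011870
  k=3: (−1)^2·41.5692/(12)·0.9945^1·0.1051^5 = +0.000044
d^3_{-1,0}(0.2106) = +0.354146 -0.011870 +0.000044 = +0.342320
|D^3_{-1,0}|² = |d^3_{-1,0}(β)|² = (+0.342320)² = 0.117183 (the z-rotation phases have unit modulus)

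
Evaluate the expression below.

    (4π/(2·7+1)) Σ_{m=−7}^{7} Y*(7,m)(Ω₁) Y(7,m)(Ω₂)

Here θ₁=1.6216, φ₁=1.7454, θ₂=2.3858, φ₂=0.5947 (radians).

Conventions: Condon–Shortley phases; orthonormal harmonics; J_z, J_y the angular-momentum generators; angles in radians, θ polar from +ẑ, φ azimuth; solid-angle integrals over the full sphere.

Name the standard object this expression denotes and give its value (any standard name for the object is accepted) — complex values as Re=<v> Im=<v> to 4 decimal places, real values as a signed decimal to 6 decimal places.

This sum is the spherical-harmonic addition theorem: it equals the Legendre polynomial P_l(cos γ) of the angle γ between the two directions.
Term-by-term m-sum for l=7 (normalisation 4π/15 = 0.837758):
  m=-7: Y*=+0.465740-0.169254i  Y=-0.018645+0.030445i  product -0.003531+0.017335i
  m=-6: Y*=+0.047105+0.081668i  Y=+0.129030-0.058647i  product +0.010867+0.007775i
  m=-5: Y*=+0.269993-0.226388i  Y=-0.323097-0.054828i  product -0.099646+0.058342i
  m=-4: Y*=+0.084230+0.070718i  Y=+0.331874+0.317198i  product +0.005522+0.050187i
  m=-3: Y*=+0.156039-0.270136i  Y=-0.061609-0.284440i  product -0.086451-0.027741i
  m=-2: Y*=+0.109592+0.039906i  Y=+0.062767-0.156514i  product +0.013125-0.014648i
  m=-1: Y*=+0.051587-0.292445i  Y=-0.312642+0.211466i  product +0.045714+0.102339i
  m=+0: Y*=+0.118565-0.000000i  Y=-0.058560+0.000000i  product -0.006943+0.000000i
  m=+1: Y*=-0.051587-0.292445i  Y=+0.312642+0.211466i  product +0.045714-0.102339i
  m=+2: Y*=+0.109592-0.039906i  Y=+0.062767+0.156514i  product +0.013125+0.014648i
  m=+3: Y*=-0.156039-0.270136i  Y=+0.061609-0.284440i  product -0.086451+0.027741i
  m=+4: Y*=+0.084230-0.070718i  Y=+0.331874-0.317198i  product +0.005522-0.050187i
  m=+5: Y*=-0.269993-0.226388i  Y=+0.323097-0.054828i  product -0.099646-0.058342i
  m=+6: Y*=+0.047105-0.081668i  Y=+0.129030+0.058647i  product +0.010867-0.007775i
  m=+7: Y*=-0.465740-0.169254i  Y=+0.018645+0.030445i  product -0.003531-0.017335i
Accumulated sum -0.235742-0.000000i; after 4π/(2l+1) scaling, -0.197495-0.000000i ⇒ P_7 = -0.197495

Legendre polynomial (addition theorem), -0.197495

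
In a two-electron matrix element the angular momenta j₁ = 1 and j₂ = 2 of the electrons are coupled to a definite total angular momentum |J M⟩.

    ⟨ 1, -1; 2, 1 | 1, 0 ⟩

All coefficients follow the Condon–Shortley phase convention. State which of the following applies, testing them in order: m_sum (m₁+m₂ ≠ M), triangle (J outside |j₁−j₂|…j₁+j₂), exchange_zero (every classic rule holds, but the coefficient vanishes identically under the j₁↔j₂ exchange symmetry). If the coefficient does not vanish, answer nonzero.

nonzero

m-sum: m₁+m₂ = -1+1 = 0, M = 0  ✓
triangle: |j₁−j₂| = 1 ≤ J = 1 ≤ j₁+j₂ = 3  ✓
exchange: j₁≠j₂ or m₁≠m₂ — the exchange symmetry imposes no constraint here
value check: CG = +√(3/10) = +0.547723 ≠ 0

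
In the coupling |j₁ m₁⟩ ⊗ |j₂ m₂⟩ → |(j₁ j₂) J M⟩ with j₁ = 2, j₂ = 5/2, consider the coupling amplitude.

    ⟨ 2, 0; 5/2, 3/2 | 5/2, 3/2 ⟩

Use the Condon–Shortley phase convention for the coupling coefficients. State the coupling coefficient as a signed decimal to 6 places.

j₁+j₂−J=2  J+j₁−j₂=2  J−j₁+j₂=3  j₁+j₂+J+1=8
(j₁±m₁, j₂±m₂, J±M) = (2,2,4,1,4,1)
P² = 288/35
sum k=1..2:
  [1] −1/6 = -1/6
  [2] +1/8 = 1/8
S = -1/24
C² = P²·S² = 1/70 ; C = -0.119523

−√(1/70) = -0.119523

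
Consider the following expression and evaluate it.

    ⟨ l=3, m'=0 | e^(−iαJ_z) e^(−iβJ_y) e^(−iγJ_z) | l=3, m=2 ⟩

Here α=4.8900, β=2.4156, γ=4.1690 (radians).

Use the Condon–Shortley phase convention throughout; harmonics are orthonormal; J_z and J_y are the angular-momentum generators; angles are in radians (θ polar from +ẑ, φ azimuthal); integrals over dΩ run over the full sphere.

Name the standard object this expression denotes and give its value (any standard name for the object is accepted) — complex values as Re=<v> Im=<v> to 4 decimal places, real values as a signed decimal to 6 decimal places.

This is a Wigner D-matrix element — the rotation-matrix element ⟨l m'| R(α,β,γ) |l m⟩ in the angular-momentum basis.
First d^3_{0,2}(β=2.4156), then the phase factors e^{-i(0)α} and e^{-i(2)γ}:
c=cos(2.415600/2)=0.355077, s=sin(2.415600/2)=0.934837; N=√[6·6·120·1]=65.726707
The bounds max(0,m−m')=2 and min(l+m,l−m')=3 give 2 terms
  k=2: (−1)^0·65.7267/(12)·0.3551^4·0.9348^2 = +0.076089
  k=3: (−1)^1·65.7267/(12)·0.3551^2·0.9348^4 = -0.527411
d^3_{0,2}(2.4156) = +0.076089 -0.527411 = -0.451322
Phases: e^{-i·(0)·4.8900}=+1.000000+0.000000i, e^{-i·(2)·4.1690}=-0.465340-0.885132i ⇒ D=+0.210018+0.399480i

Wigner D-matrix element, Re=0.2100 Im=0.3995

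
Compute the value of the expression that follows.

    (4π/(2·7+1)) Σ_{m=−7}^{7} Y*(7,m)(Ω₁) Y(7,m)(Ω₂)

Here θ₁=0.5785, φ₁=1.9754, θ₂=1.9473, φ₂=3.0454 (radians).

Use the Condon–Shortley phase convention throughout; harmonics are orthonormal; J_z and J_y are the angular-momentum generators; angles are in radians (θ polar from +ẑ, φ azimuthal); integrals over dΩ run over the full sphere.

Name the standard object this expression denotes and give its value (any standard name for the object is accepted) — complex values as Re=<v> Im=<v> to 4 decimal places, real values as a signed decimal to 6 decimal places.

Legendre polynomial (addition theorem), +0.134332

This sum is the spherical-harmonic addition theorem: it equals the Legendre polynomial P_l(cos γ) of the angle γ between the two directions.
Term-by-term m-sum for l=7 (normalisation 4π/15 = 0.837758):
  [-7]  conj(Y_{7,-7})(Ω₁) = 0.00222 + 0.00696j ; Y_{7,-7}(Ω₂) = -0.23513 - 0.18756j ; Δ = 0.00078 - 0.00205j
  [-6]  conj(Y_{7,-6})(Ω₁) = 0.03163 - 0.02741j ; Y_{7,-6}(Ω₂) = -0.37287 - 0.24278j ; Δ = -0.01845 + 0.00254j
  [-5]  conj(Y_{7,-5})(Ω₁) = -0.13086 - 0.06357j ; Y_{7,-5}(Ω₂) = -0.17136 - 0.08942j ; Δ = 0.01674 + 0.02259j
  [-4]  conj(Y_{7,-4})(Ω₁) = -0.01598 + 0.33535j ; Y_{7,-4}(Ω₂) = 0.23243 + 0.09412j ; Δ = -0.03528 + 0.07644j
  [-3]  conj(Y_{7,-3})(Ω₁) = 0.45766 - 0.17069j ; Y_{7,-3}(Ω₂) = 0.28223 + 0.08378j ; Δ = 0.14347 - 0.00983j
  [-2]  conj(Y_{7,-2})(Ω₁) = -0.22065 - 0.23141j ; Y_{7,-2}(Ω₂) = -0.13395 - 0.02609j ; Δ = 0.02352 + 0.03676j
  [-1]  conj(Y_{7,-1})(Ω₁) = 0.08011 - 0.18706j ; Y_{7,-1}(Ω₂) = -0.31121 - 0.03003j ; Δ = -0.03055 + 0.05581j
  [+0]  conj(Y_{7,0})(Ω₁) = -0.39726 + 0.00000j ; Y_{7,0}(Ω₂) = 0.10097 + 0.00000j ; Δ = -0.04011 + 0.00000j
  [+1]  conj(Y_{7,1})(Ω₁) = -0.08011 - 0.18706j ; Y_{7,1}(Ω₂) = 0.31121 - 0.03003j ; Δ = -0.03055 - 0.05581j
  [+2]  conj(Y_{7,2})(Ω₁) = -0.22065 + 0.23141j ; Y_{7,2}(Ω₂) = -0.13395 + 0.02609j ; Δ = 0.02352 - 0.03676j
  [+3]  conj(Y_{7,3})(Ω₁) = -0.45766 - 0.17069j ; Y_{7,3}(Ω₂) = -0.28223 + 0.08378j ; Δ = 0.14347 + 0.00983j
  [+4]  conj(Y_{7,4})(Ω₁) = -0.01598 - 0.33535j ; Y_{7,4}(Ω₂) = 0.23243 - 0.09412j ; Δ = -0.03528 - 0.07644j
  [+5]  conj(Y_{7,5})(Ω₁) = 0.13086 - 0.06357j ; Y_{7,5}(Ω₂) = 0.17136 - 0.08942j ; Δ = 0.01674 - 0.02259j
  [+6]  conj(Y_{7,6})(Ω₁) = 0.03163 + 0.02741j ; Y_{7,6}(Ω₂) = -0.37287 + 0.24278j ; Δ = -0.01845 - 0.00254j
  [+7]  conj(Y_{7,7})(Ω₁) = -0.00222 + 0.00696j ; Y_{7,7}(Ω₂) = 0.23513 - 0.18756j ; Δ = 0.00078 + 0.00205j
Σ over m = 0.16035 - 0.00000j; ×(4π/15) → 0.13433 - 0.00000j. Real part: 0.134332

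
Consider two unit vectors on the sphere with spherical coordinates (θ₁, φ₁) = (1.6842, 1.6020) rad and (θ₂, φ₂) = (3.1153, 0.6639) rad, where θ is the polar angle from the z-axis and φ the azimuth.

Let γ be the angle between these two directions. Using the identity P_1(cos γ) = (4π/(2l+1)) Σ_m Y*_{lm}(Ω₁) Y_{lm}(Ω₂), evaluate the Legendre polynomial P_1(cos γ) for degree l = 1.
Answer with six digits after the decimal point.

0.128567

Term-by-term m-sum for l=1 (normalisation 4π/3 = 4.188790):
  m=-1: Y*=-0.01071 + 0.34311j  Y=0.00715 - 0.00560j  product 0.00184 + 0.00251j
  m=+0: Y*=-0.05529 + 0.00000j  Y=-0.48843 + 0.00000j  product 0.02701 + 0.00000j
  m=+1: Y*=0.01071 + 0.34311j  Y=-0.00715 - 0.00560j  product 0.00184 - 0.00251j
Total Σ_m = 0.03069 + 0.00000j. Multiply by 4.188790: 0.12857 + 0.00000j. P_1(cos γ) = 0.128567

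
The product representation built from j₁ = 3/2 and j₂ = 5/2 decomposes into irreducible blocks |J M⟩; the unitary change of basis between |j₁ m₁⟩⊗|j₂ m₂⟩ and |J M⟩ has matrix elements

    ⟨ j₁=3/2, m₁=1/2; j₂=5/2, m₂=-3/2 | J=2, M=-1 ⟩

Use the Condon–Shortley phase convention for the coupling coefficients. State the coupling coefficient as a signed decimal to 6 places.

+√(1/42) = +0.154303

triangle: 2!*1!*3!/7! = 12/5040
(j±m)!: 2!*1!*1!*4!*1!*3! = 288
prefactor² = (2J+1)*Δ*N² = 24/7
  k=0: +1/(0!*2!*1!*1!*0!*2!) = 1/4
  k=1: −1/(1!*1!*0!*0!*1!*3!) = -1/6
Σ = 1/12  ⇒  CG² = 24/7*(1/12)² = 1/42
CG = +√(1/42) = +0.154303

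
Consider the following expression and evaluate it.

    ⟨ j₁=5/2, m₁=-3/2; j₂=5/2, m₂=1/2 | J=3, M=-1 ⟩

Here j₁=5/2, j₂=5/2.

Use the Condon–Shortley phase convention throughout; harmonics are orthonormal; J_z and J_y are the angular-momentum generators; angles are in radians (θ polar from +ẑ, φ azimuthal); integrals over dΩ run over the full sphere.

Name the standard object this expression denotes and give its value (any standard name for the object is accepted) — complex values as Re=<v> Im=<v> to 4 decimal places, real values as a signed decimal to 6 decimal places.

This is a Clebsch–Gordan (vector-coupling) coefficient.
j₁+j₂−J=2  J+j₁−j₂=3  J−j₁+j₂=3  j₁+j₂+J+1=9
(j₁±m₁, j₂±m₂, J±M) = (1,4,3,2,2,4)
P² = 96/5
sum k=1..2:
  [1] −1/12 = -1/12
  [2] +1/8 = 1/8
S = 1/24
C² = P²·S² = 1/30 ; C = +0.182574

Clebsch–Gordan coefficient, +√(1/30) ≈ +0.182574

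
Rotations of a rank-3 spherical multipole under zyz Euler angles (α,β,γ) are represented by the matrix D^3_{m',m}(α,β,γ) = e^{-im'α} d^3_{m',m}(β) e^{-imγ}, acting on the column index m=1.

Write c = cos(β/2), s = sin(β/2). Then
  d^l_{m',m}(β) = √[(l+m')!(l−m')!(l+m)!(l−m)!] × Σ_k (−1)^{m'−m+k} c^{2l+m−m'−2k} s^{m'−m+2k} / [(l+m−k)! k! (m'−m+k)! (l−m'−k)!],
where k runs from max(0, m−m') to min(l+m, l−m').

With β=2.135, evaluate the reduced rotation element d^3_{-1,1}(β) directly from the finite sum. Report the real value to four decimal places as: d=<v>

d^3_{-1,1}(β=2.1350) via the finite sum:
c=cos(2.135000/2)=0.482316, s=sin(2.135000/2)=0.875997; N=√[2·24·24·2]=48.000000
k: max(0,(1)−(-1))=2 … min(3+(1),3−(-1))=4
  k=2: (−1)^0·48.0000/(8)·0.4823^4·0.8760^2 = +0.249162
  k=3: (−1)^1·48.0000/(6)·0.4823^2·0.8760^4 = -1.095883
  k=4: (−1)^2·48.0000/(48)·0.4823^0·0.8760^6 = +0.451874
d^3_{-1,1}(2.1350) = +0.249162 -1.095883 +0.451874 = -0.394847

d=-0.3948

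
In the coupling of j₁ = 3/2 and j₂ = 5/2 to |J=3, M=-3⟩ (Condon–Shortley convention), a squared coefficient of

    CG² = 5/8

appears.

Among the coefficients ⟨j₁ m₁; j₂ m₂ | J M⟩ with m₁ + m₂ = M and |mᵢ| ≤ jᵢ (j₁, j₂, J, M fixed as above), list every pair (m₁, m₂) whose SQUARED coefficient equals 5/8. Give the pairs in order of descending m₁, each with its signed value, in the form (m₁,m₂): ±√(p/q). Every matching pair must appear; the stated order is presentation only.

Admissible pairs with m₁+m₂ = M = -3: (-3/2,-3/2), (-1/2,-5/2)
  (m₁,m₂)=(-1/2,-5/2): CG² = 5/8, CG = +√(5/8)   ← matches the target
  (m₁,m₂)=(-3/2,-3/2): CG² = 3/8, CG = −√(3/8)
Pairs with CG² = 5/8: (-1/2,-5/2): +√(5/8)

(-1/2,-5/2): +√(5/8)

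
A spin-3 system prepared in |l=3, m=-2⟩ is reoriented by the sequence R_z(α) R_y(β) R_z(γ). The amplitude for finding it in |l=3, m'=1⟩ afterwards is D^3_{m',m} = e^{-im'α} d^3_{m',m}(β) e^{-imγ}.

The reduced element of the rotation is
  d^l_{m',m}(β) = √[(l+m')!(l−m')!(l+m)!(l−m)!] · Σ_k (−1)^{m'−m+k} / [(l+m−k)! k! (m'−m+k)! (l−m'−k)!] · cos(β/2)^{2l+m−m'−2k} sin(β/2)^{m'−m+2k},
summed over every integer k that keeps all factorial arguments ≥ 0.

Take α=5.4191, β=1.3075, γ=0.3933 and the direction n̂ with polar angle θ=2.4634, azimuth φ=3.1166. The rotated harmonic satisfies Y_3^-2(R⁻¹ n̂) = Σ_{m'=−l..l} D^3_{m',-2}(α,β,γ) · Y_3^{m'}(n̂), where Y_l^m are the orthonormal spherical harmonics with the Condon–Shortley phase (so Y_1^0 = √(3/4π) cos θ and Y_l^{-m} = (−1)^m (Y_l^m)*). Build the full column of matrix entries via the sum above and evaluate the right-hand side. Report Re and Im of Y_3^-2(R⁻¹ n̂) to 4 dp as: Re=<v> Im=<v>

Re=0.1781 Im=-0.3489

Need the full column D^3_{m',-2} for m'=−3..3 at α=5.4191, β=1.3075, γ=0.3933.
cos(β/2)=0.793809, sin(β/2)=0.608167
d^3_{-3,-2}: single k=1 term ⇒ +0.469546;  D = -0.109266-0.456656i
d^3_{-2,-2}: k∈[0..1] ⇒ +0.250205 -0.734311 = -0.484106;  D = -0.284906+0.391392i
d^3_{-1,-2}: k∈[0..1] ⇒ -0.606181 +0.711618 = +0.105437;  D = +0.105121-0.008162i
d^3_{0,-2}: k∈[0..1] ⇒ +0.804397 -0.472156 = +0.332242;  D = +0.234648+0.235212i
d^3_{1,-2}: k∈[0..1] ⇒ -0.711618 +0.208849 = -0.502770;  D = +0.040123-0.501166i
d^3_{2,-2}: k∈[0..1] ⇒ +0.431017 -0.050599 = +0.380418;  D = -0.308099+0.223144i
d^3_{3,-2}: single k=0 term ⇒ -0.161774;  D = +0.157241+0.038024i
Y_3^{m'}(θ=2.4634,φ=3.1166) and Σ D·Y over m':
  (-0.1093-0.4567i)·(-0.1027-0.0077i)  (-0.2849+0.3914i)·(-0.3129-0.0157i)  (+0.1051-0.0082i)·(-0.4119-0.0103i)  (+0.2346+0.2352i)·(-0.0093+0.0000i)  (+0.0401-0.5012i)·(+0.4119-0.0103i)  (-0.3081+0.2231i)·(-0.3129+0.0157i)  (+0.1572+0.0380i)·(+0.1027-0.0077i)
Y_3^-2(R⁻¹ n̂) = +0.178119-0.348899i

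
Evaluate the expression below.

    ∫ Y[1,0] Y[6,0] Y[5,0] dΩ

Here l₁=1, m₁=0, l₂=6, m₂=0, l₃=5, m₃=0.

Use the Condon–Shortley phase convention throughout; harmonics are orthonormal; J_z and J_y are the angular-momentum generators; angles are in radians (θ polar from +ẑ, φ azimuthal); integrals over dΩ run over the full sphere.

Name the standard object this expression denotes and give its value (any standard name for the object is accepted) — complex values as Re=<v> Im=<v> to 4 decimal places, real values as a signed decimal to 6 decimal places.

Gaunt coefficient, +0.245154

This is a Gaunt coefficient — the integral of a triple product of spherical harmonics over the sphere.
Checks pass: Σm=0; 12 even; l₃=5∈[5,7].
(2·1+1)(2·6+1)(2·5+1) = 429
Δ: 2! 0! 10! / 13! → 1/858
sum: t=1:−1/14400 = -1/14400
3j²(1 6 5; 0 0 0) = Δ·Π!·Σ² = 6/143  (sign +1)
(m-triple is (0,0,0) — same symbol as above.)
combine: 4πI² = 429·6/143·6/143 = 108/143
take √, sign +1: I = 0.24515397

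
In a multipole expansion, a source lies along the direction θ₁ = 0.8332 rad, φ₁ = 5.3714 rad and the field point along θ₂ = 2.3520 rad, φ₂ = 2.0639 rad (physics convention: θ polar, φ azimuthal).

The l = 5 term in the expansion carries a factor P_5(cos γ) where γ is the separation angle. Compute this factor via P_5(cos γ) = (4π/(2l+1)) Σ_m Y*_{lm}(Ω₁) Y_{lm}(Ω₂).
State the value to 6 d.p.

Summing Y*_{l m}(θ₁,φ₁)·Y_{l m}(θ₂,φ₂) over m ∈ [−5, 5]; prefactor 4π/(2·5+1) = 1.142397:
  m=-5: (-0.015753, 0.101841) × (-0.052424, 0.065351) = (-0.005830, -0.006368)  (running Σ = (-0.005830, -0.006368))
  m=-4: (-0.259081, 0.143409) × (0.102700, 0.241815) = (-0.061286, -0.047922)  (running Σ = (-0.067116, -0.054290))
  m=-3: (-0.395538, -0.170146) × (0.427013, 0.039175) = (-0.162234, -0.088150)  (running Σ = (-0.229350, -0.142440))
  m=-2: (-0.055708, -0.215671) × (0.161842, -0.244568) = (-0.061762, -0.021280)  (running Σ = (-0.291112, -0.163720))
  m=-1: (-0.150409, 0.194196) × (0.083860, 0.156054) = (-0.042919, -0.007187)  (running Σ = (-0.334030, -0.170907))
  m=0: (-0.296699, -0.000000) × (0.347473, 0.000000) = (-0.103095, -0.000000)  (running Σ = (-0.437125, -0.170907))
  m=1: (0.150409, 0.194196) × (-0.083860, 0.156054) = (-0.042919, 0.007187)  (running Σ = (-0.480044, -0.163720))
  m=2: (-0.055708, 0.215671) × (0.161842, 0.244568) = (-0.061762, 0.021280)  (running Σ = (-0.541806, -0.142440))
  m=3: (0.395538, -0.170146) × (-0.427013, 0.039175) = (-0.162234, 0.088150)  (running Σ = (-0.704040, -0.054290))
  m=4: (-0.259081, -0.143409) × (0.102700, -0.241815) = (-0.061286, 0.047922)  (running Σ = (-0.765326, -0.006368))
  m=5: (0.015753, 0.101841) × (0.052424, 0.065351) = (-0.005830, 0.006368)  (running Σ = (-0.771156, -0.000000))
Accumulated sum (-0.771156, -0.000000); after 4π/(2l+1) scaling, (-0.880966, -0.000000) ⇒ P_5 = -0.880966

-0.880966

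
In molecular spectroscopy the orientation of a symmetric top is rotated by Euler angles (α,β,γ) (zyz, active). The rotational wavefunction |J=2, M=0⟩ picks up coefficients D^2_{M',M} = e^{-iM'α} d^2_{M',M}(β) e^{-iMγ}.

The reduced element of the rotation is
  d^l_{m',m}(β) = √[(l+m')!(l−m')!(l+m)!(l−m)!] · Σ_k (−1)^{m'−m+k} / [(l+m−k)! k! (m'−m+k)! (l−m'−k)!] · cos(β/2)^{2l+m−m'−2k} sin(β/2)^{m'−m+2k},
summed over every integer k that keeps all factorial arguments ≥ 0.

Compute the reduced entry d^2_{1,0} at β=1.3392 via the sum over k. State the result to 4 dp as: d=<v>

d^2_{1,0}(β=1.3392) via the finite sum:
With c≡cos(β/2)=0.784070 and s≡sin(β/2)=0.620672, N=[6·1·2·2]^{1/2}=4.898979
k∈{0,1} keeps every argument non-negative
  k=0: (−1)^1·4.8990/(2)·0.7841^3·0.6207^1 = -0.732829
  k=1: (−1)^2·4.8990/(2)·0.7841^1·0.6207^3 = +0.459217
d^2_{1,0}(1.3392) = -0.732829 +0.459217 = -0.273612

d=-0.2736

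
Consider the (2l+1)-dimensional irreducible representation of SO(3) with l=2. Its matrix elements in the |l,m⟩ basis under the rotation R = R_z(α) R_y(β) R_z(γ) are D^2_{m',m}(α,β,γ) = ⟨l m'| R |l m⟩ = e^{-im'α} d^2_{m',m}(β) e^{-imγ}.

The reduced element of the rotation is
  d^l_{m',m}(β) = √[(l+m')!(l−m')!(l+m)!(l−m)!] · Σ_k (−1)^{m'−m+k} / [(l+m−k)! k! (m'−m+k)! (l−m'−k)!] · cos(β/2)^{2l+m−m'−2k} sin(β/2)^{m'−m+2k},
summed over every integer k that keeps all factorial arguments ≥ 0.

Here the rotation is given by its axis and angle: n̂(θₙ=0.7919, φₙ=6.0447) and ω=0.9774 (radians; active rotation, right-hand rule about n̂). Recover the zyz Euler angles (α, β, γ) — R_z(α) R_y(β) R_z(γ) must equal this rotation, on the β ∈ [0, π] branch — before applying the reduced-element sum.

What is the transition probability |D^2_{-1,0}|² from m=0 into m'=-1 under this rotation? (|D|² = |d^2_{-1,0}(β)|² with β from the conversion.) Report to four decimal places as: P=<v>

Axis–angle → zyz. n̂ = (sinθₙcosφₙ, sinθₙsinφₙ, cosθₙ) = (+0.691546, -0.168123, +0.702494), ω = 0.9774.
R = I cosω + sinω [n̂]ₓ + (1−cosω) n̂n̂ᵀ gives
  R = [+0.769996, -0.633652, +0.074772; +0.531148, +0.571640, -0.625387; +0.353535, +0.521261, +0.776724]
β = atan2(√(R₁₃²+R₂₃²), R₃₃) = 0.681349; α = atan2(R₂₃, R₁₃) mod 2π = 4.831385; γ = atan2(R₃₂, −R₃₁) mod 2π = 2.166763
D^2_{-1,0}(4.8314,0.6813,2.1668) = e^{-i·-1·4.8314}·d^2_{-1,0}(0.6813)·e^{-i·0·2.1668}. Compute d first:
With c≡cos(β/2)=0.942530 and s≡sin(β/2)=0.334123, N=[1·6·2·2]^{1/2}=4.898979
k∈{1,2} keeps every argument non-negative
  k=1: (−1)^0·4.8990/(2)·0.9425^3·0.3341^1 = +0.685278
  k=2: (−1)^1·4.8990/(2)·0.9425^1·0.3341^3 = -0.086117
d^2_{-1,0}(0.6813) = +0.685278 -0.086117 = +0.599161
|D^2_{-1,0}|² = |d^2_{-1,0}(β)|² = (+0.599161)² = 0.358994 (the z-rotation phases have unit modulus)

P=0.3590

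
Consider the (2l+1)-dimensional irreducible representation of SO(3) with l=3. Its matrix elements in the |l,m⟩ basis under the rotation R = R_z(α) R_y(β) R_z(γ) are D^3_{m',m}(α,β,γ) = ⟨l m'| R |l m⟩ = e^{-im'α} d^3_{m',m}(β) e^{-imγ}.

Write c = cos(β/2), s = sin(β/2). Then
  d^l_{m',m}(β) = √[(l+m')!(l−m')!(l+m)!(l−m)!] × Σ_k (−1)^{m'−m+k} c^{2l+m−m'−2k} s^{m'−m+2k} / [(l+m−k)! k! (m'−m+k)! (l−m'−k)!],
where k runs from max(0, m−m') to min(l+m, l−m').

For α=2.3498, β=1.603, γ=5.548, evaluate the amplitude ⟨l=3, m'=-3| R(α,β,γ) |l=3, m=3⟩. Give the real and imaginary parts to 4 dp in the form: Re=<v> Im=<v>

Re=-0.1355 Im=0.0232

First d^3_{-3,3}(β=1.6030), then the phase factors e^{-i(-3)α} and e^{-i(3)γ}:
Half-angle: c=0.695630, s=0.718400. N=√(1·720·720·1)=720.000000
k∈{6} keeps every argument non-negative
  k=6: (−1)^0·720.0000/(720)·0.6956^0·0.7184^6 = +0.137467
d^3_{-3,3}(1.6030) = +0.137467
D = (+0.720541+0.693413i)·(+0.137467)·(-0.592984+0.805214i) = -0.135490+0.023233i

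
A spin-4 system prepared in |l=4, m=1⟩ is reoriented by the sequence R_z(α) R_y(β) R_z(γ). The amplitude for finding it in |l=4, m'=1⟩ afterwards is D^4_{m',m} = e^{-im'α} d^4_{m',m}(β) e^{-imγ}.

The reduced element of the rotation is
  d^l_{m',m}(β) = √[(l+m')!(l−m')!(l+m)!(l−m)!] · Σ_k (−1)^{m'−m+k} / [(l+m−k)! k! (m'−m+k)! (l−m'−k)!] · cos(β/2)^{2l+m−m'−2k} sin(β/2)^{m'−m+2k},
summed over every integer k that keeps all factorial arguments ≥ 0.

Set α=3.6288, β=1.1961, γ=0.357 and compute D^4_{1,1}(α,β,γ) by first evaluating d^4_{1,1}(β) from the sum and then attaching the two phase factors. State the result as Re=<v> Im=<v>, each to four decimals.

First d^4_{1,1}(β=1.1961), then the phase factors e^{-i(1)α} and e^{-i(1)γ}:
Half-angle: c=0.826435, s=0.563032. N=√(120·6·120·6)=720.000000
Admissible k: 0..3 (factorial args all ≥0)
  k=0: (−1)^0·720.0000/(720)·0.8264^8·0.5630^0 = +0.217606
  k=1: (−1)^1·720.0000/(48)·0.8264^6·0.5630^2 = -1.514991
  k=2: (−1)^2·720.0000/(24)·0.8264^4·0.5630^4 = +1.406334
  k=3: (−1)^3·720.0000/(72)·0.8264^2·0.5630^6 = -0.217578
d^4_{1,1}(1.1961) = +0.217606 -1.514991 +1.406334 -0.217578 = -0.108629
Attach z-rotation phases: D = e^{-i(1)(3.6288)}·(-0.108629)·e^{-i(1)(0.3570)} = +0.072165-0.081194i

Re=0.0722 Im=-0.0812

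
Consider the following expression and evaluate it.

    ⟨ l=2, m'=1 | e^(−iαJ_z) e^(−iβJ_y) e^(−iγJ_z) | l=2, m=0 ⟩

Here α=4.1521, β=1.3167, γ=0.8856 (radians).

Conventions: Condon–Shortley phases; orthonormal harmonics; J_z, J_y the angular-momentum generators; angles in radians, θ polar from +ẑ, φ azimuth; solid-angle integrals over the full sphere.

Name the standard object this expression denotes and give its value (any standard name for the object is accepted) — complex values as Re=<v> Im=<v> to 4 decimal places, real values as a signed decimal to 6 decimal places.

Wigner D-matrix element, Re=0.1584 Im=-0.2524

This is a Wigner D-matrix element — the rotation-matrix element ⟨l m'| R(α,β,γ) |l m⟩ in the angular-momentum basis.
D^2_{1,0}(4.1521,1.3167,0.8856) = e^{-i·1·4.1521}·d^2_{1,0}(1.3167)·e^{-i·0·0.8856}. Compute d first:
c=cos(1.316700/2)=0.791003, s=sin(1.316700/2)=0.611813; N=√[6·1·2·2]=4.898979
Admissible k: 0..1 (factorial args all ≥0)
  k=0: (−1)^1·4.8990/(2)·0.7910^3·0.6118^1 = -0.741700
  k=1: (−1)^2·4.8990/(2)·0.7910^1·0.6118^3 = +0.443720
d^2_{1,0}(1.3167) = -0.741700 +0.443720 = -0.297980
Attach z-rotation phases: D = e^{-i(1)(4.1521)}·(-0.297980)·e^{-i(0)(0.8856)} = +0.158356-0.252419i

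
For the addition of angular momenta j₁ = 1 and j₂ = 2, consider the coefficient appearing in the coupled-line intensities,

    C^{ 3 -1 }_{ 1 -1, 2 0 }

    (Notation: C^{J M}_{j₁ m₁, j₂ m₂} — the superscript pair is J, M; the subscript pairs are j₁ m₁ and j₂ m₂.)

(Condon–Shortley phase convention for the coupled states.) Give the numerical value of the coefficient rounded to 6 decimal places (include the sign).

+√(2/5) = +0.632456

√[7·0!2!4!/7! · 0!2!2!2!2!4!] = √(128/5)
  +(−1)^0/∏(0,0,2,2,0,2)! = 1/8  (running 1/8)
⟨..|..⟩ = √(128/5)·(1/8) = +0.632456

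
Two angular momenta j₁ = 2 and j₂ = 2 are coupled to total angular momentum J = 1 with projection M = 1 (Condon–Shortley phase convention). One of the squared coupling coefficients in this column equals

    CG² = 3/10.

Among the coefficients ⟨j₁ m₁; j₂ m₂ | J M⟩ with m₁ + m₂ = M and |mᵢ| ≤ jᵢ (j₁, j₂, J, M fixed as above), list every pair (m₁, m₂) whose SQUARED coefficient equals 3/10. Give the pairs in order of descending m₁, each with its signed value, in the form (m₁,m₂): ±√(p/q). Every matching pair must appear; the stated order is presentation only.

Admissible pairs with m₁+m₂ = M = 1: (-1,2), (0,1), (1,0), (2,-1)
  (m₁,m₂)=(2,-1): CG² = 1/5, CG = +√(1/5)
  (m₁,m₂)=(1,0): CG² = 3/10, CG = −√(3/10)   ← matches the target
  (m₁,m₂)=(0,1): CG² = 3/10, CG = +√(3/10)   ← matches the target
  (m₁,m₂)=(-1,2): CG² = 1/5, CG = −√(1/5)
Pairs with CG² = 3/10: (1,0): −√(3/10); (0,1): +√(3/10)

(1,0): −√(3/10); (0,1): +√(3/10)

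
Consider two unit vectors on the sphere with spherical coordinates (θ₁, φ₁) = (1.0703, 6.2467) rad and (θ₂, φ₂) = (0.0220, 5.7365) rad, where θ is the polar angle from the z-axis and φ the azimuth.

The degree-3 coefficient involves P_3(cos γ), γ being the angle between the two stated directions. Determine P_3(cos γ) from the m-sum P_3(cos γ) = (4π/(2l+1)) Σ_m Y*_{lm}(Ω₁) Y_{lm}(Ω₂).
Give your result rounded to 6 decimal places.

Summing Y*_{l m}(θ₁,φ₁)·Y_{l m}(θ₂,φ₂) over m ∈ [−3, 3]; prefactor 4π/(2·3+1) = 1.795196:
  [-3]  conj(Y_{3,-3})(Ω₁) = +0.280074-0.030779i ; Y_{3,-3}(Ω₂) = -0.000000+0.000004i ; Δ = +0.000000+0.000001i
  [-2]  conj(Y_{3,-2})(Ω₁) = +0.376481-0.027521i ; Y_{3,-2}(Ω₂) = +0.000227+0.000439i ; Δ = +0.000098+0.000159i
  [-1]  conj(Y_{3,-1})(Ω₁) = +0.042880-0.001565i ; Y_{3,-1}(Ω₂) = +0.024278+0.014775i ; Δ = +0.001064+0.000596i
  [+0]  conj(Y_{3,0})(Ω₁) = -0.331046-0.000000i ; Y_{3,0}(Ω₂) = +0.745269+0.000000i ; Δ = -0.246718-0.000000i
  [+1]  conj(Y_{3,1})(Ω₁) = -0.042880-0.001565i ; Y_{3,1}(Ω₂) = -0.024278+0.014775i ; Δ = +0.001064-0.000596i
  [+2]  conj(Y_{3,2})(Ω₁) = +0.376481+0.027521i ; Y_{3,2}(Ω₂) = +0.000227-0.000439i ; Δ = +0.000098-0.000159i
  [+3]  conj(Y_{3,3})(Ω₁) = -0.280074-0.030779i ; Y_{3,3}(Ω₂) = +0.000000+0.000004i ; Δ = +0.000000-0.000001i
Σ over m = -0.244395+0.000000i; ×(4π/7) → -0.438736+0.000000i. Real part: -0.438736

-0.438736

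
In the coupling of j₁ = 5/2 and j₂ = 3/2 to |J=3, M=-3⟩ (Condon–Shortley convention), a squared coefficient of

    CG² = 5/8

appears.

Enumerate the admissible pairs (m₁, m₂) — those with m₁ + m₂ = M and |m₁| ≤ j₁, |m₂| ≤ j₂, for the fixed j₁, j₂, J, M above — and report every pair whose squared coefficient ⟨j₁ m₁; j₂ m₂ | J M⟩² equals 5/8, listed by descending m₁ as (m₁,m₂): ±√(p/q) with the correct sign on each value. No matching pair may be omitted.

Admissible pairs with m₁+m₂ = M = -3: (-5/2,-1/2), (-3/2,-3/2)
  (m₁,m₂)=(-3/2,-3/2): CG² = 3/8, CG = +√(3/8)
  (m₁,m₂)=(-5/2,-1/2): CG² = 5/8, CG = −√(5/8)   ← matches the target
Pairs with CG² = 5/8: (-5/2,-1/2): −√(5/8)

(-5/2,-1/2): −√(5/8)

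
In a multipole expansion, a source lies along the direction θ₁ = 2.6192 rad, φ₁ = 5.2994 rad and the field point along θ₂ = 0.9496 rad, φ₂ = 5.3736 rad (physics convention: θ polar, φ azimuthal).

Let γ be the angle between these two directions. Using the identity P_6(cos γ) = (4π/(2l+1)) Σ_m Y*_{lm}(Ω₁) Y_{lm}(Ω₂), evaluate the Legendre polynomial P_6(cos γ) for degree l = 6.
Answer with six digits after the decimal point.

-0.249126

Summing Y*_{l m}(θ₁,φ₁)·Y_{l m}(θ₂,φ₂) over m ∈ [−6, 6]; prefactor 4π/(2·6+1) = 0.966644:
  m=-6: Y*=0.00692 + 0.00277j  Y=0.09472 - 0.10267j  product 0.00094 - 0.00045j
  m=-5: Y*=-0.00920 - 0.04390j  Y=-0.05670 - 0.34165j  product -0.01448 + 0.00563j
  m=-4: Y*=-0.11261 + 0.11446j  Y=-0.37389 - 0.20268j  product 0.06531 - 0.01997j
  m=-3: Y*=0.36229 + 0.06977j  Y=-0.13558 + 0.05939j  product -0.05326 + 0.01206j
  m=-2: Y*=-0.19100 - 0.45584j  Y=0.06940 - 0.27364j  product -0.13799 + 0.02063j
  m=-1: Y*=-0.10685 + 0.16062j  Y=-0.16470 - 0.21168j  product 0.05160 - 0.00384j
  m=+0: Y*=-0.37893 + 0.00000j  Y=0.21626 + 0.00000j  product -0.08195 + 0.00000j
  m=+1: Y*=0.10685 + 0.16062j  Y=0.16470 - 0.21168j  product 0.05160 + 0.00384j
  m=+2: Y*=-0.19100 + 0.45584j  Y=0.06940 + 0.27364j  product -0.13799 - 0.02063j
  m=+3: Y*=-0.36229 + 0.06977j  Y=0.13558 + 0.05939j  product -0.05326 - 0.01206j
  m=+4: Y*=-0.11261 - 0.11446j  Y=-0.37389 + 0.20268j  product 0.06531 + 0.01997j
  m=+5: Y*=0.00920 - 0.04390j  Y=0.05670 - 0.34165j  product -0.01448 - 0.00563j
  m=+6: Y*=0.00692 - 0.00277j  Y=0.09472 + 0.10267j  product 0.00094 + 0.00045j
Σ over m = -0.25772 + 0.00000j; ×(4π/13) → -0.24913 + 0.00000j. Real part: -0.249126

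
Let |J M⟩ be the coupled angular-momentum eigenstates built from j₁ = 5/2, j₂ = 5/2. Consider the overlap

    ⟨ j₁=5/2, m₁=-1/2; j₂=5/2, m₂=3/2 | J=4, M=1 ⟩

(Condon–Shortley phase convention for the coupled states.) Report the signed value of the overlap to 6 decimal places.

−√(5/14) ≈ -0.597614

j₁+j₂−J=1  J+j₁−j₂=4  J−j₁+j₂=4  j₁+j₂+J+1=10
(j₁±m₁, j₂±m₂, J±M) = (2,3,4,1,5,3)
P² = 10368/35
sum k=0..1:
  [0] +1/144 = 1/144
  [1] −1/24 = -1/24
S = -5/144
C² = P²·S² = 5/14 ; C = -0.597614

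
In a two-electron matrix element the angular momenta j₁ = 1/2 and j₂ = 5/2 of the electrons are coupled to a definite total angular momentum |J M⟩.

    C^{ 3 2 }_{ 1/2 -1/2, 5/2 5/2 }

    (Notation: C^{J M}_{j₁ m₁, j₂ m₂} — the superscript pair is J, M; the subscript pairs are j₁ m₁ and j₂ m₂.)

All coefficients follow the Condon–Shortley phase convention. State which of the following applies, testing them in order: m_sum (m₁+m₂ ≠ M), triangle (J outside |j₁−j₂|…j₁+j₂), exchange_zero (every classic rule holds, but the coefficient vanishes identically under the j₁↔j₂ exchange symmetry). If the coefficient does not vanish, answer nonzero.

nonzero

m-sum: m₁+m₂ = -1/2+5/2 = 2, M = 2  ✓
triangle: |j₁−j₂| = 2 ≤ J = 3 ≤ j₁+j₂ = 3  ✓
exchange: j₁≠j₂ or m₁≠m₂ — the exchange symmetry imposes no constraint here
value check: CG = +√(1/6) = +0.408248 ≠ 0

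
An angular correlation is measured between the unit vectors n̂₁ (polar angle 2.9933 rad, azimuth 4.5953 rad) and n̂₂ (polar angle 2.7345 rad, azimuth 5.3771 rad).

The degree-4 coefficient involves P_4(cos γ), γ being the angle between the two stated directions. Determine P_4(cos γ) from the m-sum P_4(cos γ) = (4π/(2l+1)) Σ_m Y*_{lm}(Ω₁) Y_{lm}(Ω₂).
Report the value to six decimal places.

Expand P_4 via completeness: Σ_{m} conj(Y_{4,m}) at Ω₁ times Y_{4,m} at Ω₂ —
  [-4]  conj(Y_{4,-4})(Ω₁) = (0.000188, -0.000095) ; Y_{4,-4}(Ω₂) = (-0.009633, -0.005049) ; Δ = (-0.000002, -0.000000)
  [-3]  conj(Y_{4,-3})(Ω₁) = (-0.001374, -0.003749) ; Y_{4,-3}(Ω₂) = (0.065046, -0.029308) ; Δ = (-0.000199, -0.000204)
  [-2]  conj(Y_{4,-2})(Ω₁) = (-0.041534, 0.009908) ; Y_{4,-2}(Ω₂) = (-0.061458, 0.249655) ; Δ = (0.000079, -0.010978)
  [-1]  conj(Y_{4,-1})(Ω₁) = (0.031070, 0.264141) ; Y_{4,-1}(Ω₂) = (-0.307965, -0.392972) ; Δ = (0.094231, -0.093556)
  [+0]  conj(Y_{4,0})(Ω₁) = (0.755677, -0.000000) ; Y_{4,0}(Ω₂) = (0.273922, 0.000000) ; Δ = (0.206996, 0.000000)
  [+1]  conj(Y_{4,1})(Ω₁) = (-0.031070, 0.264141) ; Y_{4,1}(Ω₂) = (0.307965, -0.392972) ; Δ = (0.094231, 0.093556)
  [+2]  conj(Y_{4,2})(Ω₁) = (-0.041534, -0.009908) ; Y_{4,2}(Ω₂) = (-0.061458, -0.249655) ; Δ = (0.000079, 0.010978)
  [+3]  conj(Y_{4,3})(Ω₁) = (0.001374, -0.003749) ; Y_{4,3}(Ω₂) = (-0.065046, -0.029308) ; Δ = (-0.000199, 0.000204)
  [+4]  conj(Y_{4,4})(Ω₁) = (0.000188, 0.000095) ; Y_{4,4}(Ω₂) = (-0.009633, 0.005049) ; Δ = (-0.000002, 0.000000)
Total Σ_m = (0.395214, 0.000000). Multiply by 1.396263: (0.551823, 0.000000). P_4(cos γ) = 0.551823

0.551823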